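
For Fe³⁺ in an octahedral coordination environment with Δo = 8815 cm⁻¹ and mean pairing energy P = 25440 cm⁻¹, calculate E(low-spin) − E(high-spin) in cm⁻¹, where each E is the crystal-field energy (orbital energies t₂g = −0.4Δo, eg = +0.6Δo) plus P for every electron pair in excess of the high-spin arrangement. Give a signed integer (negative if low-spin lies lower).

33250

Fe³⁺: group 8, so d-count = 8 − 3 = 5.
High-spin: t₂g³ eg², CFSE = 0.0Δo = 0 cm⁻¹.
For low-spin the configuration is t₂g⁵ eg⁰: orbital energy -2.0 × 8815 = -17630 cm⁻¹, and 2 additional pairs relative to high-spin add 50880 cm⁻¹, giving 33250 cm⁻¹.
The difference is 33250 − (0) = 33250 cm⁻¹, so high-spin lies lower.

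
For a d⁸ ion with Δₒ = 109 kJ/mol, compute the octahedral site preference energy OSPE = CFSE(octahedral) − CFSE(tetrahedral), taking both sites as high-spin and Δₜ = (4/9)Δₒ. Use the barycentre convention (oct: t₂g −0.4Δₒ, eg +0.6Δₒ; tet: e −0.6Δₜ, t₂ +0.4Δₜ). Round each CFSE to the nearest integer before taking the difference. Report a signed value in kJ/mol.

Octahedral high-spin t2g^6 e_g^2: CFSE = -1.2 × 109 = -131 kJ/mol.
In a tetrahedral site the filling is e^4 t2^4: CFSE(tet) = -0.8Δₜ = -0.8 × (4/9)(109) = -39 kJ/mol.
Subtracting, OSPE = -131 − (-39) = -92 kJ/mol.

-92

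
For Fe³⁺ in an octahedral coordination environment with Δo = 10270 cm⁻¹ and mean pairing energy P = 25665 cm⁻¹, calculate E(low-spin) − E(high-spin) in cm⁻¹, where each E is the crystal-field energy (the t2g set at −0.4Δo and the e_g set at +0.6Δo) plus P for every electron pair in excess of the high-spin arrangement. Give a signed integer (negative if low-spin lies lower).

30790

Fe is in group 8, so Fe³⁺ is d⁵ (8 − 3 = 5).
In the high-spin limit (t2g^3 e_g^2) the orbital term is 0.0Δo = 0 cm⁻¹, with no excess pairing.
For low-spin the configuration is t2g^5 e_g^0: orbital energy -2.0 × 10270 = -20540 cm⁻¹, and 2 additional pairs relative to high-spin add 51330 cm⁻¹, giving 30790 cm⁻¹.
E(LS) − E(HS) = 30790 − (0) = 30790 cm⁻¹.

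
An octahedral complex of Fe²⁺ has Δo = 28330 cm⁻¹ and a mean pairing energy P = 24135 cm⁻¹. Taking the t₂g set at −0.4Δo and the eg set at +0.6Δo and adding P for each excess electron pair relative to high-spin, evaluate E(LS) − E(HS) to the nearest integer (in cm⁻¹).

-8390

Fe is in group 8, so Fe²⁺ is d⁶ (8 − 2 = 6).
High-spin d⁶ fills as t₂g⁴ eg² with CFSE 4(−0.4) + 2(+0.6) = -0.4Δo = -11332 cm⁻¹.
Low-spin: t₂g⁶ eg⁰, orbital CFSE = -2.4Δo = -67992 cm⁻¹; plus 2 excess pairs × P = +48270 cm⁻¹; total -19722 cm⁻¹.
The difference is -19722 − (-11332) = -8390 cm⁻¹, so low-spin lies lower.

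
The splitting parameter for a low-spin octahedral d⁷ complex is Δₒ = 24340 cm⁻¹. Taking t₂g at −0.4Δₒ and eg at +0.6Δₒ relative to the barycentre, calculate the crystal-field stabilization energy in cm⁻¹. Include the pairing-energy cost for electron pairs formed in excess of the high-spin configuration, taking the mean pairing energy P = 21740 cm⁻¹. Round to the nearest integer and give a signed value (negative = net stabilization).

Configuration: t₂g⁶ eg¹.
Orbital CFSE = 6(-0.4) + 1(0.6) = -1.8Δₒ = -1.8 × 24340 = -43812 cm⁻¹.
High-spin d⁷ would be t₂g⁵ eg² with 2 pairs; low-spin has 3, so 1 excess pair costs +1P = +21740 cm⁻¹.
Combining: -43812 + 21740 = -22072 cm⁻¹.

-22072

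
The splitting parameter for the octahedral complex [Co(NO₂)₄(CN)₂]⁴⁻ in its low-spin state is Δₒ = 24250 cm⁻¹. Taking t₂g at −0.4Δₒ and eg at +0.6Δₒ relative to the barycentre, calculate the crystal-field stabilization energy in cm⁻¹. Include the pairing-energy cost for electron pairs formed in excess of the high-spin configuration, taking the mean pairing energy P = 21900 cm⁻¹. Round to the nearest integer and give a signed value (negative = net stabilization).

-21750

Ligand charges: 4×(-1) from NO₂⁻ and 2×(-1) from CN⁻ sum to -6; with overall charge -4, Co is +2.
Group 9 minus oxidation state +2 gives a d⁷ configuration for Co²⁺.
Electron filling gives t₂g⁶ eg¹.
CFSE(orbital) = 6×(-0.4Δₒ) + 1×(0.6Δₒ) = -1.8Δₒ; with Δₒ = 24250 cm⁻¹ that is -43650 cm⁻¹.
Relative to high-spin t₂g⁵ eg² (2 paired), the low-spin configuration has 1 additional pair, contributing +1 × 21900 = +21900 cm⁻¹.
Net CFSE = -43650 + 21900 = -21750 cm⁻¹.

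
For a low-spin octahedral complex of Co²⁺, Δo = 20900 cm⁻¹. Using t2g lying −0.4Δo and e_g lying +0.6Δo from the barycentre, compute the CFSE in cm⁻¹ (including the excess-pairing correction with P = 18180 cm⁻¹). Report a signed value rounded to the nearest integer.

Co is in group 9, so Co²⁺ is d⁷ (9 − 2 = 7).
The d⁷ electrons fill as t2g^6 e_g^1.
The orbital stabilization is -1.8Δo = -1.8 × 20900 = -37620 cm⁻¹.
Relative to high-spin t2g^5 e_g^2 (2 paired), the low-spin configuration has 1 additional pair, contributing +1 × 18180 = +18180 cm⁻¹.
Overall CFSE = -37620 + 18180 = -19440 cm⁻¹.

-19440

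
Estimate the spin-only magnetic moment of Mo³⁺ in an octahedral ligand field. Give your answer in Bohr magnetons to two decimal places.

Mo³⁺: group 6, so d-count = 6 − 3 = 3.
For octahedral d³ the high- and low-spin configurations coincide.
Configuration: t2g^3 e_g^0 → 3 unpaired electrons.
μ(spin-only) = √[3(3+2)] = √15 ≈ 3.87 Bohr magnetons.

3.87 Bohr magnetons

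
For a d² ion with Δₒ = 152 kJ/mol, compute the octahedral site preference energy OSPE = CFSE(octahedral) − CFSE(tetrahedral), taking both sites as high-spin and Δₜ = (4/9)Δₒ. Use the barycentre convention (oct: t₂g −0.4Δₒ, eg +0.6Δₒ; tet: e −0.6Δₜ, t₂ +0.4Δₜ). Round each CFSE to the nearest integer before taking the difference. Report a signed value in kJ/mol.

Octahedral high-spin t2g^2 e_g^0: CFSE = -0.8 × 152 = -122 kJ/mol.
Tetrahedral: e^2 t2^0, CFSE = 2(−0.6) + 0(+0.4) = -1.2Δₜ = -1.2 × (4/9) × 152 = -81 kJ/mol.
Subtracting, OSPE = -122 − (-81) = -41 kJ/mol.

-41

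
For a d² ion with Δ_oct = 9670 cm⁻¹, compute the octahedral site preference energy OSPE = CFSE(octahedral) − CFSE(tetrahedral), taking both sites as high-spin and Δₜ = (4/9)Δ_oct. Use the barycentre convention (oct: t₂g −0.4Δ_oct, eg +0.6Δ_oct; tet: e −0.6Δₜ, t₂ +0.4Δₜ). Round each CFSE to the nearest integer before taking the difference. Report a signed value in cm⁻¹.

Octahedral (high-spin): t₂g² eg⁰, CFSE = 2(−0.4) + 0(+0.6) = -0.8Δ_oct = -0.8 × 9670 = -7736 cm⁻¹.
Tetrahedral: e² t₂⁰, CFSE = 2(−0.6) + 0(+0.4) = -1.2Δₜ = -1.2 × (4/9) × 9670 = -5157 cm⁻¹.
OSPE = CFSE(oct) − CFSE(tet) = -7736 − (-5157) = -2579 cm⁻¹.

-2579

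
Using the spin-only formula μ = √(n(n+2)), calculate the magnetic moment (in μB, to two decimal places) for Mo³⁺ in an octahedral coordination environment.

Group 6 minus oxidation state +3 gives a d³ configuration for Mo³⁺.
For octahedral d³ the high- and low-spin configurations coincide.
Configuration: t₂g³ eg⁰ → 3 unpaired electrons.
μ(spin-only) = √[3(3+2)] = √15 ≈ 3.87 μB.

3.87 μB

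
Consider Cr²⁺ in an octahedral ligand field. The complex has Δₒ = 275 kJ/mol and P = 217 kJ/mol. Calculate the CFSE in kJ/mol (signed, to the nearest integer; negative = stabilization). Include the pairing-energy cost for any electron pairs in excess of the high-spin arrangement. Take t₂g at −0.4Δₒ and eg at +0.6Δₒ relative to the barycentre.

Cr is in group 6, so Cr²⁺ is d⁴ (6 − 2 = 4).
With Δₒ > P the complex is low-spin.
Filling d⁴ accordingly: t₂g⁴ eg⁰.
Orbital CFSE = -1.6Δₒ = -1.6 × 275 = -440 kJ/mol.
Excess pairs vs high-spin: 1 − 0 = 1; pairing cost = +217 kJ/mol.
Net CFSE = -440 + 217 = -223 kJ/mol.

-223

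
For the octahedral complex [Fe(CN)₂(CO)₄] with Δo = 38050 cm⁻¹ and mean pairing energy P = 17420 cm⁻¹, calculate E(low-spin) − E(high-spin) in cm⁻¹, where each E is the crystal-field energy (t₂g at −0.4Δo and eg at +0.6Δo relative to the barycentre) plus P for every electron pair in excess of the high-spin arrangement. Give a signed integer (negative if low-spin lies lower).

-41260

Ligand charges: 2×(-1) from CN⁻ and 4×(+0) from CO sum to -2; with overall charge +0, Fe is +2.
Group 8 minus oxidation state +2 gives a d⁶ configuration for Fe²⁺.
In the high-spin limit (t₂g⁴ eg²) the orbital term is -0.4Δo = -15220 cm⁻¹, with no excess pairing.
Low-spin t₂g⁶ eg⁰ gives -2.4Δo = -91320 cm⁻¹, but forming 2 extra pairs costs 2P = 34840 cm⁻¹, so E(LS) = -91320 + 34840 = -56480 cm⁻¹.
E(LS) − E(HS) = -56480 − (-15220) = -41260 cm⁻¹.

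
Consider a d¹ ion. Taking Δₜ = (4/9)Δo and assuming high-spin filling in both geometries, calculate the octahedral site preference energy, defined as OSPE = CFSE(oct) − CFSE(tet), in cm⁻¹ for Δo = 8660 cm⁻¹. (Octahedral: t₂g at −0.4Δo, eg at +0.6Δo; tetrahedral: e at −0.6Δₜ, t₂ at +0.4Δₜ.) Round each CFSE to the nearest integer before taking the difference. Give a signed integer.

-1155

Octahedral (high-spin): t2g^1 e_g^0, CFSE = 1(−0.4) + 0(+0.6) = -0.4Δo = -0.4 × 8660 = -3464 cm⁻¹.
Tetrahedral e^1 t2^0 gives -0.6Δₜ = -0.6 × (4/9) × 8660 = -2309 cm⁻¹.
OSPE = CFSE(oct) − CFSE(tet) = -3464 − (-2309) = -1155 cm⁻¹.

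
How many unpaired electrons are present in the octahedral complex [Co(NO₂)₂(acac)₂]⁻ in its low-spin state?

Ligand charges: 2×(-1) from NO₂⁻ and 2×(-1) from acac⁻ sum to -4; with overall charge -1, Co is +3.
Group 9 minus oxidation state +3 gives a d⁶ configuration for Co³⁺.
Configuration: t2g^6 e_g^0, giving 0 unpaired electrons.

0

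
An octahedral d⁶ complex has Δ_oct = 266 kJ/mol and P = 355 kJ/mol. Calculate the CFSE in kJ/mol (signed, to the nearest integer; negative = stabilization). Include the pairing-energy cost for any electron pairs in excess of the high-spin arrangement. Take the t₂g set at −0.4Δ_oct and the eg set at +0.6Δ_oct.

-106

Δ_oct < P, so pairing is avoided: the ground state is high-spin.
Filling d⁶ accordingly: t₂g⁴ eg².
Orbital CFSE = -0.4Δ_oct = -0.4 × 266 = -106 kJ/mol.
High-spin has no excess pairs, so no pairing correction applies.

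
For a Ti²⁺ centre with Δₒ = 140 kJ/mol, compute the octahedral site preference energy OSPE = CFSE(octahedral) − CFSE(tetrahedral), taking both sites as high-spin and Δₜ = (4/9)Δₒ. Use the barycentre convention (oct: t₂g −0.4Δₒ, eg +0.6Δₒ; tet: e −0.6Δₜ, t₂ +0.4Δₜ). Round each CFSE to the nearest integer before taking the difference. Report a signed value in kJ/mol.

-37

Ti is in group 4, so Ti²⁺ is d² (4 − 2 = 2).
Octahedral (high-spin): t₂g² eg⁰, CFSE = 2(−0.4) + 0(+0.6) = -0.8Δₒ = -0.8 × 140 = -112 kJ/mol.
In a tetrahedral site the filling is e² t₂⁰: CFSE(tet) = -1.2Δₜ = -1.2 × (4/9)(140) = -75 kJ/mol.
OSPE = CFSE(oct) − CFSE(tet) = -112 − (-75) = -37 kJ/mol.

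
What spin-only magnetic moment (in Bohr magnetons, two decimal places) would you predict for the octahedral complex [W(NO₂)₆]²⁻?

2.83 Bohr magnetons

Each NO₂⁻ contributes -1; 6 × (-1) = -6. With overall charge -2, W is in the +4 oxidation state.
W is in group 6, so W⁴⁺ is d² (6 − 4 = 2).
Configuration: t₂g² eg⁰ → 2 unpaired electrons.
μ(spin-only) = √[2(2+2)] = √8 ≈ 2.83 Bohr magnetons.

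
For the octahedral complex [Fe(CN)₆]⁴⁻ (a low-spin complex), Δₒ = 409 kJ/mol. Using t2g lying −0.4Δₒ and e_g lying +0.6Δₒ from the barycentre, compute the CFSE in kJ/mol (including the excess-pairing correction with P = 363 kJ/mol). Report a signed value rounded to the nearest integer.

Each CN⁻ contributes -1; 6 × (-1) = -6. With overall charge -4, Fe is in the +2 oxidation state.
Fe²⁺: group 8, so d-count = 8 − 2 = 6.
The d⁶ electrons fill as t2g^6 e_g^0.
CFSE(orbital) = 6×(-0.4Δₒ) + 0×(0.6Δₒ) = -2.4Δₒ; with Δₒ = 409 kJ/mol that is -982 kJ/mol.
Pairing penalty: 3 pairs vs 1 in the high-spin reference → 2 extra × P = 726 kJ/mol.
Combining: -982 + 726 = -256 kJ/mol.

-256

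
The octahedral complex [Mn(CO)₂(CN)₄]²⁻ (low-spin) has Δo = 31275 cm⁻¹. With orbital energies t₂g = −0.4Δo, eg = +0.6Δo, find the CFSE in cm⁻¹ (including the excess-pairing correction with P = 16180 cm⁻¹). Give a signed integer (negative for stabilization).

Ligand charges: 2×(+0) from CO and 4×(-1) from CN⁻ sum to -4; with overall charge -2, Mn is +2.
Group 7 minus oxidation state +2 gives a d⁵ configuration for Mn²⁺.
The d⁵ electrons fill as t₂g⁵ eg⁰.
The orbital stabilization is -2.0Δo = -2.0 × 31275 = -62550 cm⁻¹.
High-spin d⁵ would be t₂g³ eg² with 0 pairs; low-spin has 2, so 2 excess pairs cost +2P = +32360 cm⁻¹.
Combining: -62550 + 32360 = -30190 cm⁻¹.

-30190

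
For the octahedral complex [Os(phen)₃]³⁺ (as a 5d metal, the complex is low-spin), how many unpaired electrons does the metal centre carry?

phen is neutral, so the +3 overall charge sits on Os: oxidation state +3.
Group 8 minus oxidation state +3 gives a d⁵ configuration for Os³⁺.
Configuration: t2g^5 e_g^0, giving 1 unpaired electron.

1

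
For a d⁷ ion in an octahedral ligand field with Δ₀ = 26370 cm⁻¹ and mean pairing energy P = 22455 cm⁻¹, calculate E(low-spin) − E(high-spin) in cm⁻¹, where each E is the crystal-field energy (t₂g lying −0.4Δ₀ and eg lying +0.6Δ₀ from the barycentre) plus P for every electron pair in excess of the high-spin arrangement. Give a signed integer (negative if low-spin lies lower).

-3915

High-spin d⁷ fills as t₂g⁵ eg² with CFSE 5(−0.4) + 2(+0.6) = -0.8Δ₀ = -21096 cm⁻¹.
For low-spin the configuration is t₂g⁶ eg¹: orbital energy -1.8 × 26370 = -47466 cm⁻¹, and 1 additional pair relative to high-spin adds 22455 cm⁻¹, giving -25011 cm⁻¹.
E(LS) − E(HS) = -25011 − (-21096) = -3915 cm⁻¹.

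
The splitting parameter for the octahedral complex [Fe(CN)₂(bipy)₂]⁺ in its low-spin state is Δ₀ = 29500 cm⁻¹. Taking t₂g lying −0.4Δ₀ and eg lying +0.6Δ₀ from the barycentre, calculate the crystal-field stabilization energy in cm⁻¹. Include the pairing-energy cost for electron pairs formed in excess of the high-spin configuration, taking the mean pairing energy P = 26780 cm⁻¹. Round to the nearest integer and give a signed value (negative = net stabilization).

-5440

Ligand charges: 2×(-1) from CN⁻ and 2×(+0) from bipy sum to -2; with overall charge +1, Fe is +3.
Fe³⁺: group 8, so d-count = 8 − 3 = 5.
Configuration: t₂g⁵ eg⁰.
CFSE(orbital) = 5×(-0.4Δ₀) + 0×(0.6Δ₀) = -2.0Δ₀; with Δ₀ = 29500 cm⁻¹ that is -59000 cm⁻¹.
High-spin d⁵ would be t₂g³ eg² with 0 pairs; low-spin has 2, so 2 excess pairs cost +2P = +53560 cm⁻¹.
Combining: -59000 + 53560 = -5440 cm⁻¹.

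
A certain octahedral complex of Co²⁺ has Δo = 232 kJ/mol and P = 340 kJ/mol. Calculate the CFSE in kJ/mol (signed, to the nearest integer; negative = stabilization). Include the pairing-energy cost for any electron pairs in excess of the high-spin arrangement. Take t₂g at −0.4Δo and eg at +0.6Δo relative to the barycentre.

Group 9 minus oxidation state +2 gives a d⁷ configuration for Co²⁺.
Here Δo < P (232 < 340), so the high-spin state is favoured.
Configuration: t₂g⁵ eg².
Orbital CFSE = -0.8Δo = -0.8 × 232 = -186 kJ/mol.
High-spin has no excess pairs, so no pairing correction applies.

-186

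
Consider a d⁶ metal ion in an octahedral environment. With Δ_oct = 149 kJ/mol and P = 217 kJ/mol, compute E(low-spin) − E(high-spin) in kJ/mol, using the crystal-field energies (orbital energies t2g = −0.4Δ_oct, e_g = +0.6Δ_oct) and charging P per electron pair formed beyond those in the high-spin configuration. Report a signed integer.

136

High-spin: t2g^4 e_g^2, CFSE = -0.4Δ_oct = -60 kJ/mol.
Low-spin: t2g^6 e_g^0, orbital CFSE = -2.4Δ_oct = -358 kJ/mol; plus 2 excess pairs × P = +434 kJ/mol; total 76 kJ/mol.
The difference is 76 − (-60) = 136 kJ/mol, so high-spin lies lower.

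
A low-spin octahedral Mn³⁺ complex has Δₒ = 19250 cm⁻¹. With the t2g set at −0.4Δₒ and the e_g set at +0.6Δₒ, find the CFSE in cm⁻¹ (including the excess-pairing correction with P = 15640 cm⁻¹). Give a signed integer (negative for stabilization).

Mn sits in group 7; removing 3 electrons leaves Mn³⁺ with 7 − 3 = 4 d electrons.
The d⁴ electrons fill as t2g^4 e_g^0.
Orbital CFSE = 4(-0.4) + 0(0.6) = -1.6Δₒ = -1.6 × 19250 = -30800 cm⁻¹.
Relative to high-spin t2g^3 e_g^1 (0 paired), the low-spin configuration has 1 additional pair, contributing +1 × 15640 = +15640 cm⁻¹.
Combining: -30800 + 15640 = -15160 cm⁻¹.

-15160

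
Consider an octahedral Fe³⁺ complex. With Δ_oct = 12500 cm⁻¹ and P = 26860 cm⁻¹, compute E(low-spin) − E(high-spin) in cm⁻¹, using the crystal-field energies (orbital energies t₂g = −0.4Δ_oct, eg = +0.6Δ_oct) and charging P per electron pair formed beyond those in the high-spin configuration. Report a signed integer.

Fe sits in group 8; removing 3 electrons leaves Fe³⁺ with 8 − 3 = 5 d electrons.
High-spin d⁵ fills as t₂g³ eg² with CFSE 3(−0.4) + 2(+0.6) = 0.0Δ_oct = 0 cm⁻¹.
Low-spin t₂g⁵ eg⁰ gives -2.0Δ_oct = -25000 cm⁻¹, but forming 2 extra pairs costs 2P = 53720 cm⁻¹, so E(LS) = -25000 + 53720 = 28720 cm⁻¹.
The difference is 28720 − (0) = 28720 cm⁻¹, so high-spin lies lower.

28720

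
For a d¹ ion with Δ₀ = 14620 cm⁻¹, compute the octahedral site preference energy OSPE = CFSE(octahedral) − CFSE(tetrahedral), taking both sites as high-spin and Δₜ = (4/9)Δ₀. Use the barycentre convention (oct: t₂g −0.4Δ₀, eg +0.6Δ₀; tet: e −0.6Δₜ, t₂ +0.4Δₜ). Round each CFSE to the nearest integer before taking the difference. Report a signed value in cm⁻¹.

-1949

In an octahedral site d¹ (HS) is t₂g¹ eg⁰, giving CFSE(oct) = -0.4Δ₀ = -5848 cm⁻¹.
Tetrahedral e¹ t₂⁰ gives -0.6Δₜ = -0.6 × (4/9) × 14620 = -3899 cm⁻¹.
Subtracting, OSPE = -5848 − (-3899) = -1949 cm⁻¹.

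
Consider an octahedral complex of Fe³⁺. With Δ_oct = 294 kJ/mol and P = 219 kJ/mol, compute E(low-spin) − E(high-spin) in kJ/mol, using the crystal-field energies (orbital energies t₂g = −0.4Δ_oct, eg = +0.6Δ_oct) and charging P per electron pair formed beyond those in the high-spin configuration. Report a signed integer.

Fe³⁺: group 8, so d-count = 8 − 3 = 5.
In the high-spin limit (t₂g³ eg²) the orbital term is 0.0Δ_oct = 0 kJ/mol, with no excess pairing.
Low-spin: t₂g⁵ eg⁰, orbital CFSE = -2.0Δ_oct = -588 kJ/mol; plus 2 excess pairs × P = +438 kJ/mol; total -150 kJ/mol.
The difference is -150 − (0) = -150 kJ/mol, so low-spin lies lower.

-150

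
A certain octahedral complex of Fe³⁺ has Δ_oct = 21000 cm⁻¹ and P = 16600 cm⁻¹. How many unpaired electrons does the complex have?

Fe³⁺: group 8, so d-count = 8 − 3 = 5.
Δ_oct > P, so pairing is preferred: the ground state is low-spin.
That gives t₂g⁵ eg⁰.
Unpaired electrons: 1.

1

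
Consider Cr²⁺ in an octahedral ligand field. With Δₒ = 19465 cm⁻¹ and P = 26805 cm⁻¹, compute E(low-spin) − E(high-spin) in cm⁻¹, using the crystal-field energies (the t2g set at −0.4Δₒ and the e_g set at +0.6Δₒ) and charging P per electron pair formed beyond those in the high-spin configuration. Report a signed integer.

7340

Cr sits in group 6; removing 2 electrons leaves Cr²⁺ with 6 − 2 = 4 d electrons.
High-spin d⁴ fills as t2g^3 e_g^1 with CFSE 3(−0.4) + 1(+0.6) = -0.6Δₒ = -11679 cm⁻¹.
Low-spin: t2g^4 e_g^0, orbital CFSE = -1.6Δₒ = -31144 cm⁻¹; plus 1 excess pair × P = +26805 cm⁻¹; total -4339 cm⁻¹.
Thus E(LS) − E(HS) = 7340 cm⁻¹.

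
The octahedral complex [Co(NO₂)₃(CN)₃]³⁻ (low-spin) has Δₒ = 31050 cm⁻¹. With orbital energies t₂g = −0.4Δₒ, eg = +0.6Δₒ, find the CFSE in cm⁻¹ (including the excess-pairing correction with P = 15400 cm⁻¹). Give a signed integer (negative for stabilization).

-43720

Ligand charges: 3×(-1) from NO₂⁻ and 3×(-1) from CN⁻ sum to -6; with overall charge -3, Co is +3.
Co sits in group 9; removing 3 electrons leaves Co³⁺ with 9 − 3 = 6 d electrons.
Configuration: t₂g⁶ eg⁰.
Orbital CFSE = 6(-0.4) + 0(0.6) = -2.4Δₒ = -2.4 × 31050 = -74520 cm⁻¹.
High-spin d⁶ would be t₂g⁴ eg² with 1 pair; low-spin has 3, so 2 excess pairs cost +2P = +30800 cm⁻¹.
Overall CFSE = -74520 + 30800 = -43720 cm⁻¹.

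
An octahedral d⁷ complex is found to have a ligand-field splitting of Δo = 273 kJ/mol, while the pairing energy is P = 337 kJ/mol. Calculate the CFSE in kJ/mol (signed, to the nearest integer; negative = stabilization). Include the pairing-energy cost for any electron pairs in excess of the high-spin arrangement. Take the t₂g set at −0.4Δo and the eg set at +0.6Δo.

-218

Here Δo < P (273 < 337), so the high-spin state is favoured.
Filling d⁷ accordingly: t₂g⁵ eg².
Orbital CFSE = -0.8Δo = -0.8 × 273 = -218 kJ/mol.
High-spin has no excess pairs, so no pairing correction applies.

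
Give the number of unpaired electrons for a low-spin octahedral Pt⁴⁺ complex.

Group 10 minus oxidation state +4 gives a d⁶ configuration for Pt⁴⁺.
Configuration: t₂g⁶ eg⁰, giving 0 unpaired electrons.

0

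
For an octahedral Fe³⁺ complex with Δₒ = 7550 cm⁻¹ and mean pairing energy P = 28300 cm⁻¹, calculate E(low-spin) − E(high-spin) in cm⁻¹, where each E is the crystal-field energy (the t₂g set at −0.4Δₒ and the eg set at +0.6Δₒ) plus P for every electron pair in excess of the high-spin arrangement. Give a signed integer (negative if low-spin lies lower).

41500

Group 8 minus oxidation state +3 gives a d⁵ configuration for Fe³⁺.
High-spin: t₂g³ eg², CFSE = 0.0Δₒ = 0 cm⁻¹.
For low-spin the configuration is t₂g⁵ eg⁰: orbital energy -2.0 × 7550 = -15100 cm⁻¹, and 2 additional pairs relative to high-spin add 56600 cm⁻¹, giving 41500 cm⁻¹.
The difference is 41500 − (0) = 41500 cm⁻¹, so high-spin lies lower.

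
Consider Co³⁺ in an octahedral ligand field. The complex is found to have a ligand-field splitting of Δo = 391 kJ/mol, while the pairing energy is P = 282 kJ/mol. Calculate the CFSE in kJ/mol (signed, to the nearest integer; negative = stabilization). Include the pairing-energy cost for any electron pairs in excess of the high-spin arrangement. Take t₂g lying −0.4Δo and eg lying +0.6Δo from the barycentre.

Group 9 minus oxidation state +3 gives a d⁶ configuration for Co³⁺.
Δo > P, so pairing is preferred: the ground state is low-spin.
That gives t₂g⁶ eg⁰.
Orbital CFSE = -2.4Δo = -2.4 × 391 = -938 kJ/mol.
Excess pairs vs high-spin: 3 − 1 = 2; pairing cost = +564 kJ/mol.
Net CFSE = -938 + 564 = -374 kJ/mol.

-374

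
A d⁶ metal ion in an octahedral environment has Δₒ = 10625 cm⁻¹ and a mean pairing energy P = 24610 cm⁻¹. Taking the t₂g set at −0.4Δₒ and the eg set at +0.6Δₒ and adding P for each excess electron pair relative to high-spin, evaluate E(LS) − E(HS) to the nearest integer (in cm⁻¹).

27970

High-spin d⁶ fills as t₂g⁴ eg² with CFSE 4(−0.4) + 2(+0.6) = -0.4Δₒ = -4250 cm⁻¹.
Low-spin t₂g⁶ eg⁰ gives -2.4Δₒ = -25500 cm⁻¹, but forming 2 extra pairs costs 2P = 49220 cm⁻¹, so E(LS) = -25500 + 49220 = 23720 cm⁻¹.
E(LS) − E(HS) = 23720 − (-4250) = 27970 cm⁻¹.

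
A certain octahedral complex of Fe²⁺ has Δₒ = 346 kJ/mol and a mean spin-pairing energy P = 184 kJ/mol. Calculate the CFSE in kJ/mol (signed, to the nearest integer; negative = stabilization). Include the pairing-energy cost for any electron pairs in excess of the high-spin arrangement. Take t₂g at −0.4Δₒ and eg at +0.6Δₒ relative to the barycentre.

-462

Fe is in group 8, so Fe²⁺ is d⁶ (8 − 2 = 6).
Here Δₒ > P (346 > 184), so the low-spin state is favoured.
Filling d⁶ accordingly: t₂g⁶ eg⁰.
Orbital CFSE = -2.4Δₒ = -2.4 × 346 = -830 kJ/mol.
Excess pairs vs high-spin: 3 − 1 = 2; pairing cost = +368 kJ/mol.
Net CFSE = -830 + 368 = -462 kJ/mol.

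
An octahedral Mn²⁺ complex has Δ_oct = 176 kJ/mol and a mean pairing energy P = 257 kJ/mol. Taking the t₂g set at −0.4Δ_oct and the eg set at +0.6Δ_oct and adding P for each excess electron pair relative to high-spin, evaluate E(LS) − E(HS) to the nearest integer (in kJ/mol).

Mn²⁺: group 7, so d-count = 7 − 2 = 5.
In the high-spin limit (t₂g³ eg²) the orbital term is 0.0Δ_oct = 0 kJ/mol, with no excess pairing.
Low-spin t₂g⁵ eg⁰ gives -2.0Δ_oct = -352 kJ/mol, but forming 2 extra pairs costs 2P = 514 kJ/mol, so E(LS) = -352 + 514 = 162 kJ/mol.
Thus E(LS) − E(HS) = 162 kJ/mol.

162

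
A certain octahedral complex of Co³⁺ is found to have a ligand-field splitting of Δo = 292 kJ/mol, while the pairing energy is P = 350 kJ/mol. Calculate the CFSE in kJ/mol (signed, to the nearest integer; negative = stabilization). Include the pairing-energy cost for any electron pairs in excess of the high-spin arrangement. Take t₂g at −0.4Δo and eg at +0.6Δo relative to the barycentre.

Co is in group 9, so Co³⁺ is d⁶ (9 − 3 = 6).
With Δo < P the complex is high-spin.
That gives t₂g⁴ eg².
Orbital CFSE = -0.4Δo = -0.4 × 292 = -117 kJ/mol.
High-spin has no excess pairs, so no pairing correction applies.

-117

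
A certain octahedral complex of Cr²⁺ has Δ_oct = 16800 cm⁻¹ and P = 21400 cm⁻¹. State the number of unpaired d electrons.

Cr sits in group 6; removing 2 electrons leaves Cr²⁺ with 6 − 2 = 4 d electrons.
Since Δ_oct = 16800 cm⁻¹ < P = 21400 cm⁻¹, the complex adopts the high-spin configuration.
Filling d⁴ accordingly: t2g^3 e_g^1.
Unpaired electrons: 4.

4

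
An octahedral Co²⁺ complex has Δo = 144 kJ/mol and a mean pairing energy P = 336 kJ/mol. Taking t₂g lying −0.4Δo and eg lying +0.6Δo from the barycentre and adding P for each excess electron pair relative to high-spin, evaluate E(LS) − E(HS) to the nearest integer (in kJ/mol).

Co²⁺: group 9, so d-count = 9 − 2 = 7.
High-spin d⁷ fills as t₂g⁵ eg² with CFSE 5(−0.4) + 2(+0.6) = -0.8Δo = -115 kJ/mol.
Low-spin t₂g⁶ eg¹ gives -1.8Δo = -259 kJ/mol, but forming 1 extra pair costs 1P = 336 kJ/mol, so E(LS) = -259 + 336 = 77 kJ/mol.
E(LS) − E(HS) = 77 − (-115) = 192 kJ/mol.

192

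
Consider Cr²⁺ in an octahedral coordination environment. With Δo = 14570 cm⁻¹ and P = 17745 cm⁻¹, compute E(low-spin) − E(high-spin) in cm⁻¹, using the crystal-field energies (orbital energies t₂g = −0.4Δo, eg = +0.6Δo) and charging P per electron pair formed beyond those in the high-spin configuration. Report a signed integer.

Cr is in group 6, so Cr²⁺ is d⁴ (6 − 2 = 4).
In the high-spin limit (t₂g³ eg¹) the orbital term is -0.6Δo = -8742 cm⁻¹, with no excess pairing.
Low-spin t₂g⁴ eg⁰ gives -1.6Δo = -23312 cm⁻¹, but forming 1 extra pair costs 1P = 17745 cm⁻¹, so E(LS) = -23312 + 17745 = -5567 cm⁻¹.
Thus E(LS) − E(HS) = 3175 cm⁻¹.

3175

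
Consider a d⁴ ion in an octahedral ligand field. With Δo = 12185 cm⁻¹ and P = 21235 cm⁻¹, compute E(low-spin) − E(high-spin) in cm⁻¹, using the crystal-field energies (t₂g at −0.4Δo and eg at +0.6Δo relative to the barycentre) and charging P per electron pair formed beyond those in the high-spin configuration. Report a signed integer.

In the high-spin limit (t₂g³ eg¹) the orbital term is -0.6Δo = -7311 cm⁻¹, with no excess pairing.
Low-spin: t₂g⁴ eg⁰, orbital CFSE = -1.6Δo = -19496 cm⁻¹; plus 1 excess pair × P = +21235 cm⁻¹; total 1739 cm⁻¹.
Thus E(LS) − E(HS) = 9050 cm⁻¹.

9050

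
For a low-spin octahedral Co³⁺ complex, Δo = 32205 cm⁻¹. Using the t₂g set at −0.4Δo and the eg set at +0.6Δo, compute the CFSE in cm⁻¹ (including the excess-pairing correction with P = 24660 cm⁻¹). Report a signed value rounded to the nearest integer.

-27972

Group 9 minus oxidation state +3 gives a d⁶ configuration for Co³⁺.
Electron filling gives t₂g⁶ eg⁰.
The orbital stabilization is -2.4Δo = -2.4 × 32205 = -77292 cm⁻¹.
High-spin d⁶ would be t₂g⁴ eg² with 1 pair; low-spin has 3, so 2 excess pairs cost +2P = +49320 cm⁻¹.
Net CFSE = -77292 + 49320 = -27972 cm⁻¹.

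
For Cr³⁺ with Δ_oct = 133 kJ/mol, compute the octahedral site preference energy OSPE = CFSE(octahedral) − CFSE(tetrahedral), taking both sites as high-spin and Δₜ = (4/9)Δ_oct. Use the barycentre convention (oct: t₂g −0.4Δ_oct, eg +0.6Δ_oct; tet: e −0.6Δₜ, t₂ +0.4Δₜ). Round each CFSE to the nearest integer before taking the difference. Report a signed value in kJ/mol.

-113

Cr is in group 6, so Cr³⁺ is d³ (6 − 3 = 3).
In an octahedral site d³ (HS) is t₂g³ eg⁰, giving CFSE(oct) = -1.2Δ_oct = -160 kJ/mol.
In a tetrahedral site the filling is e² t₂¹: CFSE(tet) = -0.8Δₜ = -0.8 × (4/9)(133) = -47 kJ/mol.
OSPE = CFSE(oct) − CFSE(tet) = -160 − (-47) = -113 kJ/mol.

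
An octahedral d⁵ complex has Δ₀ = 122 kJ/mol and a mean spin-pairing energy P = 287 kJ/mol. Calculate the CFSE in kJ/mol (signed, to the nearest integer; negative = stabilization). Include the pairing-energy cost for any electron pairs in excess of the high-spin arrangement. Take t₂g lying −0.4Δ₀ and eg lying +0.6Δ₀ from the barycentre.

0

Δ₀ < P, so pairing is avoided: the ground state is high-spin.
That gives t₂g³ eg².
Orbital CFSE = 0.0Δ₀ = 0.0 × 122 = 0 kJ/mol.
High-spin has no excess pairs, so no pairing correction applies.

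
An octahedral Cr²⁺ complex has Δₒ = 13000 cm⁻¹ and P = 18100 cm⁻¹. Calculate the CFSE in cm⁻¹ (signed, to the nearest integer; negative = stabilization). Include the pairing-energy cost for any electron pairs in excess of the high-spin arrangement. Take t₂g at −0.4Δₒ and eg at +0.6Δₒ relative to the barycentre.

-7800

Cr is in group 6, so Cr²⁺ is d⁴ (6 − 2 = 4).
Since Δₒ = 13000 cm⁻¹ < P = 18100 cm⁻¹, the complex adopts the high-spin configuration.
Configuration: t₂g³ eg¹.
Orbital CFSE = -0.6Δₒ = -0.6 × 13000 = -7800 cm⁻¹.
High-spin has no excess pairs, so no pairing correction applies.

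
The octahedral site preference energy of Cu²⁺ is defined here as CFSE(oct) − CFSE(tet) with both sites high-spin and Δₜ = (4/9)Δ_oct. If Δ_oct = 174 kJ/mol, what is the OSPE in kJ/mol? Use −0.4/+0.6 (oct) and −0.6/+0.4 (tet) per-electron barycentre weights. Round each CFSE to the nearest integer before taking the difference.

-73

Cu sits in group 11; removing 2 electrons leaves Cu²⁺ with 11 − 2 = 9 d electrons.
In an octahedral site d⁹ (HS) is t₂g⁶ eg³, giving CFSE(oct) = -0.6Δ_oct = -104 kJ/mol.
Tetrahedral e⁴ t₂⁵ gives -0.4Δₜ = -0.4 × (4/9) × 174 = -31 kJ/mol.
Subtracting, OSPE = -104 − (-31) = -73 kJ/mol.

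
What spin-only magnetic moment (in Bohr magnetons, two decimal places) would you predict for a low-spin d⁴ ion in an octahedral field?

Configuration: t2g^4 e_g^0 → 2 unpaired electrons.
μ(spin-only) = √[2(2+2)] = √8 ≈ 2.83 Bohr magnetons.

2.83 Bohr magnetons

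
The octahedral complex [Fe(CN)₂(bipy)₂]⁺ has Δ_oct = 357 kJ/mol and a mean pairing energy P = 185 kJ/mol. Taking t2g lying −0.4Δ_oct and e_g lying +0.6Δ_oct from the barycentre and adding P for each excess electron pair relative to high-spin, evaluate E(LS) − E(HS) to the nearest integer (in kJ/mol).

Ligand charges: 2×(-1) from CN⁻ and 2×(+0) from bipy sum to -2; with overall charge +1, Fe is +3.
Fe is in group 8, so Fe³⁺ is d⁵ (8 − 3 = 5).
In the high-spin limit (t2g^3 e_g^2) the orbital term is 0.0Δ_oct = 0 kJ/mol, with no excess pairing.
Low-spin: t2g^5 e_g^0, orbital CFSE = -2.0Δ_oct = -714 kJ/mol; plus 2 excess pairs × P = +370 kJ/mol; total -344 kJ/mol.
The difference is -344 − (0) = -344 kJ/mol, so low-spin lies lower.

-344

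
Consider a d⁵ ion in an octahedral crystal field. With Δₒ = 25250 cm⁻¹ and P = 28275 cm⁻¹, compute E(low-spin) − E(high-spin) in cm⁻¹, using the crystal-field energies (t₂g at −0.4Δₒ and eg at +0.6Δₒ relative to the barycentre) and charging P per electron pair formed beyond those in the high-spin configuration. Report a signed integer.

6050

High-spin d⁵ fills as t₂g³ eg² with CFSE 3(−0.4) + 2(+0.6) = 0.0Δₒ = 0 cm⁻¹.
Low-spin: t₂g⁵ eg⁰, orbital CFSE = -2.0Δₒ = -50500 cm⁻¹; plus 2 excess pairs × P = +56550 cm⁻¹; total 6050 cm⁻¹.
Thus E(LS) − E(HS) = 6050 cm⁻¹.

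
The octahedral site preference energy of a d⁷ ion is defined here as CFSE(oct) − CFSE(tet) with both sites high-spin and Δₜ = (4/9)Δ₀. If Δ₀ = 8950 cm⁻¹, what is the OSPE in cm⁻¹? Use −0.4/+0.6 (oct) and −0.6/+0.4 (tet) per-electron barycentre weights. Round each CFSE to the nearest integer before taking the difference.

-2387

In an octahedral site d⁷ (HS) is t₂g⁵ eg², giving CFSE(oct) = -0.8Δ₀ = -7160 cm⁻¹.
Tetrahedral e⁴ t₂³ gives -1.2Δₜ = -1.2 × (4/9) × 8950 = -4773 cm⁻¹.
Subtracting, OSPE = -7160 − (-4773) = -2387 cm⁻¹.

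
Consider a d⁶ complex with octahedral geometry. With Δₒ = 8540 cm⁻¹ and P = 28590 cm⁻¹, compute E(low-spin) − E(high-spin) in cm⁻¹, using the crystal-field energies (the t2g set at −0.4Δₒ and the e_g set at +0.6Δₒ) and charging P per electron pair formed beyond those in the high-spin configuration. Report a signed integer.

In the high-spin limit (t2g^4 e_g^2) the orbital term is -0.4Δₒ = -3416 cm⁻¹, with no excess pairing.
For low-spin the configuration is t2g^6 e_g^0: orbital energy -2.4 × 8540 = -20496 cm⁻¹, and 2 additional pairs relative to high-spin add 57180 cm⁻¹, giving 36684 cm⁻¹.
The difference is 36684 − (-3416) = 40100 cm⁻¹, so high-spin lies lower.

40100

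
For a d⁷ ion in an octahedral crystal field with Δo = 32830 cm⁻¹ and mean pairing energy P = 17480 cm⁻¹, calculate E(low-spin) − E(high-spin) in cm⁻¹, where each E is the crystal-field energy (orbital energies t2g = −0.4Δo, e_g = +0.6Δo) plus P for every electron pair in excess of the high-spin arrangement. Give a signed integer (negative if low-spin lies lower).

High-spin: t2g^5 e_g^2, CFSE = -0.8Δo = -26264 cm⁻¹.
Low-spin t2g^6 e_g^1 gives -1.8Δo = -59094 cm⁻¹, but forming 1 extra pair costs 1P = 17480 cm⁻¹, so E(LS) = -59094 + 17480 = -41614 cm⁻¹.
Thus E(LS) − E(HS) = -15350 cm⁻¹.

-15350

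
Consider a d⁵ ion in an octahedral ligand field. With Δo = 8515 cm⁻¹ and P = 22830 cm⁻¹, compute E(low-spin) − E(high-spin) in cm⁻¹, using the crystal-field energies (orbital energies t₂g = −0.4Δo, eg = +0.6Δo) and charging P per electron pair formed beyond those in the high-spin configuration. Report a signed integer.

28630

High-spin d⁵ fills as t₂g³ eg² with CFSE 3(−0.4) + 2(+0.6) = 0.0Δo = 0 cm⁻¹.
For low-spin the configuration is t₂g⁵ eg⁰: orbital energy -2.0 × 8515 = -17030 cm⁻¹, and 2 additional pairs relative to high-spin add 45660 cm⁻¹, giving 28630 cm⁻¹.
Thus E(LS) − E(HS) = 28630 cm⁻¹.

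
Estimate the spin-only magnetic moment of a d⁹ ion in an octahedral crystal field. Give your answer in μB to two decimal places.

For octahedral d⁹ the high- and low-spin configurations coincide.
Configuration: t₂g⁶ eg³ → 1 unpaired electron.
μ(spin-only) = √[1(1+2)] = √3 ≈ 1.73 μB.

1.73 μB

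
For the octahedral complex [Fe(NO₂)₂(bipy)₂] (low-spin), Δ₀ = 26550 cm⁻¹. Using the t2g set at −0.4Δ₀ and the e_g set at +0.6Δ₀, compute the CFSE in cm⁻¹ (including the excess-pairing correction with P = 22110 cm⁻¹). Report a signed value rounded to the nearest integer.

-19500

Ligand charges: 2×(-1) from NO₂⁻ and 2×(+0) from bipy sum to -2; with overall charge +0, Fe is +2.
Fe is in group 8, so Fe²⁺ is d⁶ (8 − 2 = 6).
The d⁶ electrons fill as t2g^6 e_g^0.
CFSE(orbital) = 6×(-0.4Δ₀) + 0×(0.6Δ₀) = -2.4Δ₀; with Δ₀ = 26550 cm⁻¹ that is -63720 cm⁻¹.
Relative to high-spin t2g^4 e_g^2 (1 paired), the low-spin configuration has 2 additional pairs, contributing +2 × 22110 = +44220 cm⁻¹.
Overall CFSE = -63720 + 44220 = -19500 cm⁻¹.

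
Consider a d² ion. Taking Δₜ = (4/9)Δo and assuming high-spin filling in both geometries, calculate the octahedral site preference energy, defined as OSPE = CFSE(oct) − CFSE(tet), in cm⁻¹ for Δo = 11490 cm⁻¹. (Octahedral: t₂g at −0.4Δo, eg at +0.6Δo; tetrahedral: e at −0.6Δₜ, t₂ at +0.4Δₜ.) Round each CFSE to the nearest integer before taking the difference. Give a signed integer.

-3064

In an octahedral site d² (HS) is t2g^2 e_g^0, giving CFSE(oct) = -0.8Δo = -9192 cm⁻¹.
In a tetrahedral site the filling is e^2 t2^0: CFSE(tet) = -1.2Δₜ = -1.2 × (4/9)(11490) = -6128 cm⁻¹.
OSPE = -9192 − (-6128) = -3064 cm⁻¹.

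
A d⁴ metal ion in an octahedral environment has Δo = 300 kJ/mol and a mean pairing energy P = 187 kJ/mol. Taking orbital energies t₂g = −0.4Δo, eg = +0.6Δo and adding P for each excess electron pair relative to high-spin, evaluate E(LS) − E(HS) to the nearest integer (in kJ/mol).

-113

High-spin: t₂g³ eg¹, CFSE = -0.6Δo = -180 kJ/mol.
Low-spin t₂g⁴ eg⁰ gives -1.6Δo = -480 kJ/mol, but forming 1 extra pair costs 1P = 187 kJ/mol, so E(LS) = -480 + 187 = -293 kJ/mol.
The difference is -293 − (-180) = -113 kJ/mol, so low-spin lies lower.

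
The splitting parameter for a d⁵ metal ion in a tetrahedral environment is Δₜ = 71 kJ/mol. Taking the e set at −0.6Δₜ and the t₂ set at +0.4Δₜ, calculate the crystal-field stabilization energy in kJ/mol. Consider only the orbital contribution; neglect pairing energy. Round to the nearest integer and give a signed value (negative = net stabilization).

With tetrahedral geometry the complex is necessarily high-spin.
Configuration: e² t₂³.
Orbital CFSE = 2(-0.6) + 3(0.4) = 0.0Δₜ = 0.0 × 71 = 0 kJ/mol.

0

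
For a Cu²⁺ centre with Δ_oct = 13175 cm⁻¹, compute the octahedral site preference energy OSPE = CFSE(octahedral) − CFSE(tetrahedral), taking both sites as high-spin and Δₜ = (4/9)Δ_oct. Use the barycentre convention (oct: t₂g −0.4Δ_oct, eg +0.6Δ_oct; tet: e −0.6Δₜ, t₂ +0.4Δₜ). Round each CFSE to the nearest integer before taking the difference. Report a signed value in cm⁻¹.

-5563

Cu²⁺: group 11, so d-count = 11 − 2 = 9.
Octahedral high-spin t2g^6 e_g^3: CFSE = -0.6 × 13175 = -7905 cm⁻¹.
Tetrahedral e^4 t2^5 gives -0.4Δₜ = -0.4 × (4/9) × 13175 = -2342 cm⁻¹.
OSPE = -7905 − (-2342) = -5563 cm⁻¹.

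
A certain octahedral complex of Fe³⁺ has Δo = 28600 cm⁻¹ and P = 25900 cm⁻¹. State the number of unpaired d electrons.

Group 8 minus oxidation state +3 gives a d⁵ configuration for Fe³⁺.
Here Δo > P (28600 > 25900), so the low-spin state is favoured.
Filling d⁵ accordingly: t₂g⁵ eg⁰.
Unpaired electrons: 1.

1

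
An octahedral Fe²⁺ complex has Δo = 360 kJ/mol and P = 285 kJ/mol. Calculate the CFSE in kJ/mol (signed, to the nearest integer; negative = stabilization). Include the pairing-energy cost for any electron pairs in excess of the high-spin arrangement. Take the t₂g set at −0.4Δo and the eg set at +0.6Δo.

-294

Fe is in group 8, so Fe²⁺ is d⁶ (8 − 2 = 6).
Δo > P, so pairing is preferred: the ground state is low-spin.
Configuration: t₂g⁶ eg⁰.
Orbital CFSE = -2.4Δo = -2.4 × 360 = -864 kJ/mol.
Excess pairs vs high-spin: 3 − 1 = 2; pairing cost = +570 kJ/mol.
Net CFSE = -864 + 570 = -294 kJ/mol.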